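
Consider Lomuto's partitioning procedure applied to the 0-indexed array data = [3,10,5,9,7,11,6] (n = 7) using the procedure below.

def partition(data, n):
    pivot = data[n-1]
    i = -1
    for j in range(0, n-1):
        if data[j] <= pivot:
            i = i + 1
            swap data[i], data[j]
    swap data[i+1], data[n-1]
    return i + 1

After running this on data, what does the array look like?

[3,5,6,9,7,11,10]

pivot = data[6] = 6; i = -1
j=0: data[0]=3 ≤ 6 → i=0, swap data[0],data[0] (no change) → [3,10,5,9,7,11,6]
j=1: data[1]=10 > 6 → no swap
j=2: data[2]=5 ≤ 6 → i=1, swap data[1],data[2] → [3,5,10,9,7,11,6]
j=3: data[3]=9 > 6 → no swap
j=4: data[4]=7 > 6 → no swap
j=5: data[5]=11 > 6 → no swap
final swap data[2],data[6] → [3,5,6,9,7,11,10]; return 2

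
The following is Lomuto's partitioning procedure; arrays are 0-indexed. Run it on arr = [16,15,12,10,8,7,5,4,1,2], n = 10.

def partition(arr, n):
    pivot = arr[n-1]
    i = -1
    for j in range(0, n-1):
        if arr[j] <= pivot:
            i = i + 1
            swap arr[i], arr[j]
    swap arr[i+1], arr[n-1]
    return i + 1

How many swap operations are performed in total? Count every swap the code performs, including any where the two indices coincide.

2

pivot=2, i=-1
j=0: 16>2, skip
j=1: 15>2, skip
j=2: 12>2, skip
j=3: 10>2, skip
j=4: 8>2, skip
j=5: 7>2, skip
j=6: 5>2, skip
j=7: 4>2, skip
j=8: 1≤2, i=0, swap(0,8) ⇒ [1,15,12,10,8,7,5,4,16,2]
swap(1,9) ⇒ [1,2,12,10,8,7,5,4,16,15]; return 1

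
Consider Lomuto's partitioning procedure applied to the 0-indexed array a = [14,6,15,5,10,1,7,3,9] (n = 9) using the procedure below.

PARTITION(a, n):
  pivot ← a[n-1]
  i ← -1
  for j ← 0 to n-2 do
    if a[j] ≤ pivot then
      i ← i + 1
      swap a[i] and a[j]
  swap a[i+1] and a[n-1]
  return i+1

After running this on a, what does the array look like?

pivot=9, i=-1
j=0: 14>9, skip
j=1: 6≤9, i=0, swap(0,1) ⇒ [6,14,15,5,10,1,7,3,9]
j=2: 15>9, skip
j=3: 5≤9, i=1, swap(1,3) ⇒ [6,5,15,14,10,1,7,3,9]
j=4: 10>9, skip
j=5: 1≤9, i=2, swap(2,5) ⇒ [6,5,1,14,10,15,7,3,9]
j=6: 7≤9, i=3, swap(3,6) ⇒ [6,5,1,7,10,15,14,3,9]
j=7: 3≤9, i=4, swap(4,7) ⇒ [6,5,1,7,3,15,14,10,9]
swap(5,8) ⇒ [6,5,1,7,3,9,14,10,15]; return 5

[6,5,1,7,3,9,14,10,15]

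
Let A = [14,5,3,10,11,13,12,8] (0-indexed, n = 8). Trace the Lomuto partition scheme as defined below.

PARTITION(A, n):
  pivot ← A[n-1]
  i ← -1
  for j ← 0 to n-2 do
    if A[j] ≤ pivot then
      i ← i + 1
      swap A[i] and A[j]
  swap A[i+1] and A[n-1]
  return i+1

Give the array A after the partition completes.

[5,3,8,10,11,13,12,14]

pivot=8, i=-1
j=0: 14>8, skip
j=1: 5≤8, i=0, swap(0,1) ⇒ [5,14,3,10,11,13,12,8]
j=2: 3≤8, i=1, swap(1,2) ⇒ [5,3,14,10,11,13,12,8]
j=3: 10>8, skip
j=4: 11>8, skip
j=5: 13>8, skip
j=6: 12>8, skip
swap(2,7) ⇒ [5,3,8,10,11,13,12,14]; return 2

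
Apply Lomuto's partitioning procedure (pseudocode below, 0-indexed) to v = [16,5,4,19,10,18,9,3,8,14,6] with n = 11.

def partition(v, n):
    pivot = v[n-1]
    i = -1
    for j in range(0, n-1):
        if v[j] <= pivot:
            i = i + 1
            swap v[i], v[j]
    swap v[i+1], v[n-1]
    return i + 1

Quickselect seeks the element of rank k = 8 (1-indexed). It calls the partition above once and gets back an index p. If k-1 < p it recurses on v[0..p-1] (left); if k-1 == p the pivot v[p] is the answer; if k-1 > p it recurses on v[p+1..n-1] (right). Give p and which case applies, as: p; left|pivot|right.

3; right

pivot = v[10] = 6; i = -1
j=0: v[0]=16 > 6 → no swap
j=1: v[1]=5 ≤ 6 → i=0, swap v[0],v[1] → [5,16,4,19,10,18,9,3,8,14,6]
j=2: v[2]=4 ≤ 6 → i=1, swap v[1],v[2] → [5,4,16,19,10,18,9,3,8,14,6]
j=3: v[3]=19 > 6 → no swap
j=4: v[4]=10 > 6 → no swap
j=5: v[5]=18 > 6 → no swap
j=6: v[6]=9 > 6 → no swap
j=7: v[7]=3 ≤ 6 → i=2, swap v[2],v[7] → [5,4,3,19,10,18,9,16,8,14,6]
j=8: v[8]=8 > 6 → no swap
j=9: v[9]=14 > 6 → no swap
final swap v[3],v[10] → [5,4,3,6,10,18,9,16,8,14,19]; return 3
p = 3; k-1 = 7 > 3 ⇒ right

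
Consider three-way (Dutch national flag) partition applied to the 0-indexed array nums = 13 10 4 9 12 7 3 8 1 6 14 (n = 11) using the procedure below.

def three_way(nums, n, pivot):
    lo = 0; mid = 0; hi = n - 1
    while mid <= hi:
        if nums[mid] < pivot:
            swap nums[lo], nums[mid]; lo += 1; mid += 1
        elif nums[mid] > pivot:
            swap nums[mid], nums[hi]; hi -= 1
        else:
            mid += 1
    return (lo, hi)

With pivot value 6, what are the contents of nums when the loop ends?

1 4 3 6 7 12 8 9 10 14 13

lo=0 mid=0 hi=10
13>6: swap(0,10), hi=9 ⇒ 14 10 4 9 12 7 3 8 1 6 13
14>6: swap(0,9), hi=8 ⇒ 6 10 4 9 12 7 3 8 1 14 13
6=6: mid=1
10>6: swap(1,8), hi=7 ⇒ 6 1 4 9 12 7 3 8 10 14 13
1<6: swap(0,1), lo=1 mid=2 ⇒ 1 6 4 9 12 7 3 8 10 14 13
4<6: swap(1,2), lo=2 mid=3 ⇒ 1 4 6 9 12 7 3 8 10 14 13
9>6: swap(3,7), hi=6 ⇒ 1 4 6 8 12 7 3 9 10 14 13
8>6: swap(3,6), hi=5 ⇒ 1 4 6 3 12 7 8 9 10 14 13
3<6: swap(2,3), lo=3 mid=4 ⇒ 1 4 3 6 12 7 8 9 10 14 13
12>6: swap(4,5), hi=4 ⇒ 1 4 3 6 7 12 8 9 10 14 13
7>6: swap(4,4), hi=3 ⇒ 1 4 3 6 7 12 8 9 10 14 13
done. lo=3 hi=3; nums=1 4 3 6 7 12 8 9 10 14 13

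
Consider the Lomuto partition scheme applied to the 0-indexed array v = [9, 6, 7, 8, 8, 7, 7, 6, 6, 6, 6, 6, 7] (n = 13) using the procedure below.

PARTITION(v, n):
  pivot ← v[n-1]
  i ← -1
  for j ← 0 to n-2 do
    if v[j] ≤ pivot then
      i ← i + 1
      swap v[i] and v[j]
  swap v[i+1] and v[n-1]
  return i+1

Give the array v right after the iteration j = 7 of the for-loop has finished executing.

[6, 7, 7, 7, 6, 9, 8, 8, 6, 6, 6, 6, 7]

pivot = v[12] = 7; i = -1
j=0: v[0]=9 > 7 → no swap
j=1: v[1]=6 ≤ 7 → i=0, swap v[0],v[1] → [6, 9, 7, 8, 8, 7, 7, 6, 6, 6, 6, 6, 7]
j=2: v[2]=7 ≤ 7 → i=1, swap v[1],v[2] → [6, 7, 9, 8, 8, 7, 7, 6, 6, 6, 6, 6, 7]
j=3: v[3]=8 > 7 → no swap
j=4: v[4]=8 > 7 → no swap
j=5: v[5]=7 ≤ 7 → i=2, swap v[2],v[5] → [6, 7, 7, 8, 8, 9, 7, 6, 6, 6, 6, 6, 7]
j=6: v[6]=7 ≤ 7 → i=3, swap v[3],v[6] → [6, 7, 7, 7, 8, 9, 8, 6, 6, 6, 6, 6, 7]
j=7: v[7]=6 ≤ 7 → i=4, swap v[4],v[7] → [6, 7, 7, 7, 6, 9, 8, 8, 6, 6, 6, 6, 7]
(after j=7) v = [6, 7, 7, 7, 6, 9, 8, 8, 6, 6, 6, 6, 7]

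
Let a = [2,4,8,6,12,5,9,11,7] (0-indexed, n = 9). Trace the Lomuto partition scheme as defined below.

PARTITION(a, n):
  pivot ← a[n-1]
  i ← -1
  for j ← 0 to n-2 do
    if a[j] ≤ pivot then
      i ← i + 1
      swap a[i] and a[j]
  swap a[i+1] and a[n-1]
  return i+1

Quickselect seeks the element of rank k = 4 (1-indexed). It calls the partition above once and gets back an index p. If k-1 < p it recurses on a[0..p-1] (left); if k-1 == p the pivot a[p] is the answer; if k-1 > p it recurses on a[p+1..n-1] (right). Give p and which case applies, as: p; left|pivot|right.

pivot = a[8] = 7; i = -1
j=0: a[0]=2 ≤ 7 → i=0, swap a[0],a[0] (no change) → [2,4,8,6,12,5,9,11,7]
j=1: a[1]=4 ≤ 7 → i=1, swap a[1],a[1] (no change) → [2,4,8,6,12,5,9,11,7]
j=2: a[2]=8 > 7 → no swap
j=3: a[3]=6 ≤ 7 → i=2, swap a[2],a[3] → [2,4,6,8,12,5,9,11,7]
j=4: a[4]=12 > 7 → no swap
j=5: a[5]=5 ≤ 7 → i=3, swap a[3],a[5] → [2,4,6,5,12,8,9,11,7]
j=6: a[6]=9 > 7 → no swap
j=7: a[7]=11 > 7 → no swap
final swap a[4],a[8] → [2,4,6,5,7,8,9,11,12]; return 4
p = 4; k-1 = 3 < 4 ⇒ left

4; left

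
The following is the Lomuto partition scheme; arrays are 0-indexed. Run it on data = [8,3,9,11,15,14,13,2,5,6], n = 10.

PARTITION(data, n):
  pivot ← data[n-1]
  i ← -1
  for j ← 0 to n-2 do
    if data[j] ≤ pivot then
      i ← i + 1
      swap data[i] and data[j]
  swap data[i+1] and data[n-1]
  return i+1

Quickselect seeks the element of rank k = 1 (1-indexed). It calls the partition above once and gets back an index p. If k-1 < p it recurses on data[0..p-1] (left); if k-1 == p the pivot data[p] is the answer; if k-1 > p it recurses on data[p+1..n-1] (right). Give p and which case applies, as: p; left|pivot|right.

pivot = data[9] = 6; i = -1
j=0: data[0]=8 > 6 → no swap
j=1: data[1]=3 ≤ 6 → i=0, swap data[0],data[1] → [3,8,9,11,15,14,13,2,5,6]
j=2: data[2]=9 > 6 → no swap
j=3: data[3]=11 > 6 → no swap
j=4: data[4]=15 > 6 → no swap
j=5: data[5]=14 > 6 → no swap
j=6: data[6]=13 > 6 → no swap
j=7: data[7]=2 ≤ 6 → i=1, swap data[1],data[7] → [3,2,9,11,15,14,13,8,5,6]
j=8: data[8]=5 ≤ 6 → i=2, swap data[2],data[8] → [3,2,5,11,15,14,13,8,9,6]
final swap data[3],data[9] → [3,2,5,6,15,14,13,8,9,11]; return 3
p = 3; k-1 = 0 < 3 ⇒ left

3; left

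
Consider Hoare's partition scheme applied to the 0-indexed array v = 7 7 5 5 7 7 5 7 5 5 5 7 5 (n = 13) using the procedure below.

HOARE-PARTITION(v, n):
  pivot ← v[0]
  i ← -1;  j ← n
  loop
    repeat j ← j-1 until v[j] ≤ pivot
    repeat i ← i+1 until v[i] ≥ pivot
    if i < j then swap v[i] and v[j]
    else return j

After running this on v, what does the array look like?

5 7 5 5 5 5 5 5 7 7 7 7 7

pivot = v[0] = 7; i = -1, j = 13
j→12 (v[12]=5≤7), i→0 (v[0]=7≥7); i<j, swap → 5 7 5 5 7 7 5 7 5 5 5 7 7
j→11 (v[11]=7≤7), i→1 (v[1]=7≥7); i<j, swap → 5 7 5 5 7 7 5 7 5 5 5 7 7
j→10 (v[10]=5≤7), i→4 (v[4]=7≥7); i<j, swap → 5 7 5 5 5 7 5 7 5 5 7 7 7
j→9 (v[9]=5≤7), i→5 (v[5]=7≥7); i<j, swap → 5 7 5 5 5 5 5 7 5 7 7 7 7
j→8 (v[8]=5≤7), i→7 (v[7]=7≥7); i<j, swap → 5 7 5 5 5 5 5 5 7 7 7 7 7
j→7, i→8; i≥j, return j=7. v = 5 7 5 5 5 5 5 5 7 7 7 7 7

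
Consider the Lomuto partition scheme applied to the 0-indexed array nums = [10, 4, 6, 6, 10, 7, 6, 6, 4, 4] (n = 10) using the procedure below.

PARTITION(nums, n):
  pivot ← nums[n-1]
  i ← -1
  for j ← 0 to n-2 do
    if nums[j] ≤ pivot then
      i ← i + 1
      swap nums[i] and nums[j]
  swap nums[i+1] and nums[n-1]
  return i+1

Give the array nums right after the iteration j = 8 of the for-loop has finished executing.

[4, 4, 6, 6, 10, 7, 6, 6, 10, 4]

pivot=4, i=-1
j=0: 10>4, skip
j=1: 4≤4, i=0, swap(0,1) ⇒ [4, 10, 6, 6, 10, 7, 6, 6, 4, 4]
j=2: 6>4, skip
j=3: 6>4, skip
j=4: 10>4, skip
j=5: 7>4, skip
j=6: 6>4, skip
j=7: 6>4, skip
j=8: 4≤4, i=1, swap(1,8) ⇒ [4, 4, 6, 6, 10, 7, 6, 6, 10, 4]
(after j=8) nums = [4, 4, 6, 6, 10, 7, 6, 6, 10, 4]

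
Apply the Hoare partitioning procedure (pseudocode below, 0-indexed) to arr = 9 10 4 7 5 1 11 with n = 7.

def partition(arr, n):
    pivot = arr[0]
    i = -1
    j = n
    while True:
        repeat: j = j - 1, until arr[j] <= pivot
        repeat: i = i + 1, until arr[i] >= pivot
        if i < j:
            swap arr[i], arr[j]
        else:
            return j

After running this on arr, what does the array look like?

pivot = arr[0] = 9; i = -1, j = 7
j→5 (arr[5]=1≤9), i→0 (arr[0]=9≥9); i<j, swap → 1 10 4 7 5 9 11
j→4 (arr[4]=5≤9), i→1 (arr[1]=10≥9); i<j, swap → 1 5 4 7 10 9 11
j→3, i→4; i≥j, return j=3. arr = 1 5 4 7 10 9 11

1 5 4 7 10 9 11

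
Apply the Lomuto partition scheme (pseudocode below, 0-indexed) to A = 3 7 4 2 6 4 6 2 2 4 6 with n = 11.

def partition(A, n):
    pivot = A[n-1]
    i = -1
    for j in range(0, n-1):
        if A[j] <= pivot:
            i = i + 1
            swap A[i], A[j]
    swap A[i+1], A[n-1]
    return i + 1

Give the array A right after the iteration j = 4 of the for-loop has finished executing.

pivot = A[10] = 6; i = -1
j=0: A[0]=3 ≤ 6 → i=0, swap A[0],A[0] (no change) → 3 7 4 2 6 4 6 2 2 4 6
j=1: A[1]=7 > 6 → no swap
j=2: A[2]=4 ≤ 6 → i=1, swap A[1],A[2] → 3 4 7 2 6 4 6 2 2 4 6
j=3: A[3]=2 ≤ 6 → i=2, swap A[2],A[3] → 3 4 2 7 6 4 6 2 2 4 6
j=4: A[4]=6 ≤ 6 → i=3, swap A[3],A[4] → 3 4 2 6 7 4 6 2 2 4 6
(after j=4) A = 3 4 2 6 7 4 6 2 2 4 6

3 4 2 6 7 4 6 2 2 4 6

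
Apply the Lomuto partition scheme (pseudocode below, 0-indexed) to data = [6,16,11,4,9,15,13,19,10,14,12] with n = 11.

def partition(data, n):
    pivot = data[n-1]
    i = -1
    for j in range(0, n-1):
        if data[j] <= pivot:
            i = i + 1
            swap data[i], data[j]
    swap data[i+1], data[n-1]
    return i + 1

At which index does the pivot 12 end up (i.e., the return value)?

pivot=12, i=-1
j=0: 6≤12, i=0, swap(0,0) ⇒ [6,16,11,4,9,15,13,19,10,14,12]
j=1: 16>12, skip
j=2: 11≤12, i=1, swap(1,2) ⇒ [6,11,16,4,9,15,13,19,10,14,12]
j=3: 4≤12, i=2, swap(2,3) ⇒ [6,11,4,16,9,15,13,19,10,14,12]
j=4: 9≤12, i=3, swap(3,4) ⇒ [6,11,4,9,16,15,13,19,10,14,12]
j=5: 15>12, skip
j=6: 13>12, skip
j=7: 19>12, skip
j=8: 10≤12, i=4, swap(4,8) ⇒ [6,11,4,9,10,15,13,19,16,14,12]
j=9: 14>12, skip
swap(5,10) ⇒ [6,11,4,9,10,12,13,19,16,14,15]; return 5

5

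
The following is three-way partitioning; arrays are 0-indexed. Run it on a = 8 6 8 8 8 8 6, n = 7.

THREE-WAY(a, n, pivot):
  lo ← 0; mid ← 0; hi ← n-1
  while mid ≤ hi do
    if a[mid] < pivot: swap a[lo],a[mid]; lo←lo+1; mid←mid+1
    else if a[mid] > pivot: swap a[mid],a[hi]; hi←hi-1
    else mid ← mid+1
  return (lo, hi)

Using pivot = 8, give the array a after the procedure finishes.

pivot = 8; lo=0, mid=0, hi=6
a[mid]=8=8: mid=1
a[mid]=6<8: swap a[0],a[1]; lo=1,mid=2 → 6 8 8 8 8 8 6
a[mid]=8=8: mid=3
a[mid]=8=8: mid=4
a[mid]=8=8: mid=5
a[mid]=8=8: mid=6
a[mid]=6<8: swap a[1],a[6]; lo=2,mid=7 → 6 6 8 8 8 8 8
end: lo=2, hi=6; a = 6 6 8 8 8 8 8

6 6 8 8 8 8 8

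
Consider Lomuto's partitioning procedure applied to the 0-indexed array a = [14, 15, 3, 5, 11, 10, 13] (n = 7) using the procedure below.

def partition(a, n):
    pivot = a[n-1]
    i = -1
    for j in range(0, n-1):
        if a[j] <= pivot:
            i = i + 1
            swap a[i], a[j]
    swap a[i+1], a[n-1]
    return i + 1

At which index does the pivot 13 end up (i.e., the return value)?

4

pivot = a[6] = 13; i = -1
j=0: a[0]=14 > 13 → no swap
j=1: a[1]=15 > 13 → no swap
j=2: a[2]=3 ≤ 13 → i=0, swap a[0],a[2] → [3, 15, 14, 5, 11, 10, 13]
j=3: a[3]=5 ≤ 13 → i=1, swap a[1],a[3] → [3, 5, 14, 15, 11, 10, 13]
j=4: a[4]=11 ≤ 13 → i=2, swap a[2],a[4] → [3, 5, 11, 15, 14, 10, 13]
j=5: a[5]=10 ≤ 13 → i=3, swap a[3],a[5] → [3, 5, 11, 10, 14, 15, 13]
final swap a[4],a[6] → [3, 5, 11, 10, 13, 15, 14]; return 4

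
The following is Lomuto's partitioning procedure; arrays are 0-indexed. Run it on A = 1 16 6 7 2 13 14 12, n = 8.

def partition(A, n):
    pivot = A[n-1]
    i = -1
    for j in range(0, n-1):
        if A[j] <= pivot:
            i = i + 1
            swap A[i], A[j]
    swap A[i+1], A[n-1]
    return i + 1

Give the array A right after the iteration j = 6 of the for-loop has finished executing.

1 6 7 2 16 13 14 12

pivot=12, i=-1
j=0: 1≤12, i=0, swap(0,0) ⇒ 1 16 6 7 2 13 14 12
j=1: 16>12, skip
j=2: 6≤12, i=1, swap(1,2) ⇒ 1 6 16 7 2 13 14 12
j=3: 7≤12, i=2, swap(2,3) ⇒ 1 6 7 16 2 13 14 12
j=4: 2≤12, i=3, swap(3,4) ⇒ 1 6 7 2 16 13 14 12
j=5: 13>12, skip
j=6: 14>12, skip
(after j=6) A = 1 6 7 2 16 13 14 12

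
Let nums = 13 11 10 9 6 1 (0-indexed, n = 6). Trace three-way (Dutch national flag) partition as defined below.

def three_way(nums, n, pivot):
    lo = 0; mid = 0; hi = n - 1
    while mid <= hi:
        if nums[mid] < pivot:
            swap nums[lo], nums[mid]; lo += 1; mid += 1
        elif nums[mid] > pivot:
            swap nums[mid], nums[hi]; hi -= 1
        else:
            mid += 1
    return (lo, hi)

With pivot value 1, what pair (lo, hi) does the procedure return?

lo=0 mid=0 hi=5
13>1: swap(0,5), hi=4 ⇒ 1 11 10 9 6 13
1=1: mid=1
11>1: swap(1,4), hi=3 ⇒ 1 6 10 9 11 13
6>1: swap(1,3), hi=2 ⇒ 1 9 10 6 11 13
9>1: swap(1,2), hi=1 ⇒ 1 10 9 6 11 13
10>1: swap(1,1), hi=0 ⇒ 1 10 9 6 11 13
done. lo=0 hi=0; nums=1 10 9 6 11 13

(0, 0)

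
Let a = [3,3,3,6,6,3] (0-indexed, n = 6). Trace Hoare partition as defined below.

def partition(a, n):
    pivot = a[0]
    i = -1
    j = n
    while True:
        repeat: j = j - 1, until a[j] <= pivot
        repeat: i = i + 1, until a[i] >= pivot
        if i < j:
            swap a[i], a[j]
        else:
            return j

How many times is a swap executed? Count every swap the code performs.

pivot = a[0] = 3; i = -1, j = 6
j→5 (a[5]=3≤3), i→0 (a[0]=3≥3); i<j, swap → [3,3,3,6,6,3]
j→2 (a[2]=3≤3), i→1 (a[1]=3≥3); i<j, swap → [3,3,3,6,6,3]
j→1, i→2; i≥j, return j=1. a = [3,3,3,6,6,3]

2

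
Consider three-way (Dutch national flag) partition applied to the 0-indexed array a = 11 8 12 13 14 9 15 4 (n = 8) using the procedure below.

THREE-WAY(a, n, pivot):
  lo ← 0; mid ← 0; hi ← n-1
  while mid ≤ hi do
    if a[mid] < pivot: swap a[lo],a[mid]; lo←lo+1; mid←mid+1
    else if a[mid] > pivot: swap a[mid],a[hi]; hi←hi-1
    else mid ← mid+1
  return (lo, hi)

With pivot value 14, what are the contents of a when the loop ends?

11 8 12 13 9 4 14 15

pivot = 14; lo=0, mid=0, hi=7
a[mid]=11<14: swap a[0],a[0]; lo=1,mid=1 → 11 8 12 13 14 9 15 4
a[mid]=8<14: swap a[1],a[1]; lo=2,mid=2 → 11 8 12 13 14 9 15 4
a[mid]=12<14: swap a[2],a[2]; lo=3,mid=3 → 11 8 12 13 14 9 15 4
a[mid]=13<14: swap a[3],a[3]; lo=4,mid=4 → 11 8 12 13 14 9 15 4
a[mid]=14=14: mid=5
a[mid]=9<14: swap a[4],a[5]; lo=5,mid=6 → 11 8 12 13 9 14 15 4
a[mid]=15>14: swap a[6],a[7]; hi=6 → 11 8 12 13 9 14 4 15
a[mid]=4<14: swap a[5],a[6]; lo=6,mid=7 → 11 8 12 13 9 4 14 15
end: lo=6, hi=6; a = 11 8 12 13 9 4 14 15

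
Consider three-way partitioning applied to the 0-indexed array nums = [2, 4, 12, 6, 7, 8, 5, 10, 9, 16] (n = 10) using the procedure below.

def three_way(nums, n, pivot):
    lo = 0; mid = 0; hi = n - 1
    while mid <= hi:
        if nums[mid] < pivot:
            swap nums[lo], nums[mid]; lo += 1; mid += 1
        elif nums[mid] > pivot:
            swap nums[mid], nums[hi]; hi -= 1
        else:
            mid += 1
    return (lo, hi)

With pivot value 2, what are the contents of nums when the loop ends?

pivot = 2; lo=0, mid=0, hi=9
nums[mid]=2=2: mid=1
nums[mid]=4>2: swap nums[1],nums[9]; hi=8 → [2, 16, 12, 6, 7, 8, 5, 10, 9, 4]
nums[mid]=16>2: swap nums[1],nums[8]; hi=7 → [2, 9, 12, 6, 7, 8, 5, 10, 16, 4]
nums[mid]=9>2: swap nums[1],nums[7]; hi=6 → [2, 10, 12, 6, 7, 8, 5, 9, 16, 4]
nums[mid]=10>2: swap nums[1],nums[6]; hi=5 → [2, 5, 12, 6, 7, 8, 10, 9, 16, 4]
nums[mid]=5>2: swap nums[1],nums[5]; hi=4 → [2, 8, 12, 6, 7, 5, 10, 9, 16, 4]
nums[mid]=8>2: swap nums[1],nums[4]; hi=3 → [2, 7, 12, 6, 8, 5, 10, 9, 16, 4]
nums[mid]=7>2: swap nums[1],nums[3]; hi=2 → [2, 6, 12, 7, 8, 5, 10, 9, 16, 4]
nums[mid]=6>2: swap nums[1],nums[2]; hi=1 → [2, 12, 6, 7, 8, 5, 10, 9, 16, 4]
nums[mid]=12>2: swap nums[1],nums[1]; hi=0 → [2, 12, 6, 7, 8, 5, 10, 9, 16, 4]
end: lo=0, hi=0; nums = [2, 12, 6, 7, 8, 5, 10, 9, 16, 4]

[2, 12, 6, 7, 8, 5, 10, 9, 16, 4]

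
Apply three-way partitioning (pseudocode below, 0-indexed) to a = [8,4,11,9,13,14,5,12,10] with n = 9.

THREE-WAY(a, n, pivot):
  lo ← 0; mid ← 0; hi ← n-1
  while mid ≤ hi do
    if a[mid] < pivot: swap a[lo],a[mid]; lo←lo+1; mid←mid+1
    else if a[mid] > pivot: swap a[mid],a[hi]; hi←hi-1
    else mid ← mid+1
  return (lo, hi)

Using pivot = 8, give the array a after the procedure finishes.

pivot = 8; lo=0, mid=0, hi=8
a[mid]=8=8: mid=1
a[mid]=4<8: swap a[0],a[1]; lo=1,mid=2 → [4,8,11,9,13,14,5,12,10]
a[mid]=11>8: swap a[2],a[8]; hi=7 → [4,8,10,9,13,14,5,12,11]
a[mid]=10>8: swap a[2],a[7]; hi=6 → [4,8,12,9,13,14,5,10,11]
a[mid]=12>8: swap a[2],a[6]; hi=5 → [4,8,5,9,13,14,12,10,11]
a[mid]=5<8: swap a[1],a[2]; lo=2,mid=3 → [4,5,8,9,13,14,12,10,11]
a[mid]=9>8: swap a[3],a[5]; hi=4 → [4,5,8,14,13,9,12,10,11]
a[mid]=14>8: swap a[3],a[4]; hi=3 → [4,5,8,13,14,9,12,10,11]
a[mid]=13>8: swap a[3],a[3]; hi=2 → [4,5,8,13,14,9,12,10,11]
end: lo=2, hi=2; a = [4,5,8,13,14,9,12,10,11]

[4,5,8,13,14,9,12,10,11]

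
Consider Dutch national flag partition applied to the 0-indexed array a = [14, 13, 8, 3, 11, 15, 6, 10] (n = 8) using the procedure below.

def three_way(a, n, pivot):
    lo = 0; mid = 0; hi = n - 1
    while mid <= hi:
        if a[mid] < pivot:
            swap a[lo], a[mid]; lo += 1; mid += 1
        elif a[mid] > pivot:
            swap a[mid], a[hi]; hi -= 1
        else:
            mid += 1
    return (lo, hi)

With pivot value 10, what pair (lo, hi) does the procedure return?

(3, 3)

pivot = 10; lo=0, mid=0, hi=7
a[mid]=14>10: swap a[0],a[7]; hi=6 → [10, 13, 8, 3, 11, 15, 6, 14]
a[mid]=10=10: mid=1
a[mid]=13>10: swap a[1],a[6]; hi=5 → [10, 6, 8, 3, 11, 15, 13, 14]
a[mid]=6<10: swap a[0],a[1]; lo=1,mid=2 → [6, 10, 8, 3, 11, 15, 13, 14]
a[mid]=8<10: swap a[1],a[2]; lo=2,mid=3 → [6, 8, 10, 3, 11, 15, 13, 14]
a[mid]=3<10: swap a[2],a[3]; lo=3,mid=4 → [6, 8, 3, 10, 11, 15, 13, 14]
a[mid]=11>10: swap a[4],a[5]; hi=4 → [6, 8, 3, 10, 15, 11, 13, 14]
a[mid]=15>10: swap a[4],a[4]; hi=3 → [6, 8, 3, 10, 15, 11, 13, 14]
end: lo=3, hi=3; a = [6, 8, 3, 10, 15, 11, 13, 14]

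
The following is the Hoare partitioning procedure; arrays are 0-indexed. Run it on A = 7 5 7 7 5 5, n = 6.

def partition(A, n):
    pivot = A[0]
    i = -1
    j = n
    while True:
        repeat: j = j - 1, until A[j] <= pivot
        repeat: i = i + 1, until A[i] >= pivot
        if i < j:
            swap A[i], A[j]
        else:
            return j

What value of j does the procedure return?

pivot = A[0] = 7; i = -1, j = 6
j→5 (A[5]=5≤7), i→0 (A[0]=7≥7); i<j, swap → 5 5 7 7 5 7
j→4 (A[4]=5≤7), i→2 (A[2]=7≥7); i<j, swap → 5 5 5 7 7 7
j→3, i→3; i≥j, return j=3. A = 5 5 5 7 7 7

3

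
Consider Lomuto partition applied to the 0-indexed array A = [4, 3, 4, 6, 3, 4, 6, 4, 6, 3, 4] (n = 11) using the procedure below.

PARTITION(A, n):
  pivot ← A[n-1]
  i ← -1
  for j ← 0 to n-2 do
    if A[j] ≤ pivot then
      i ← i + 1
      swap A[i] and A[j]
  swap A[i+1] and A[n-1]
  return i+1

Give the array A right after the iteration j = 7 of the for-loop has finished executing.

pivot = A[10] = 4; i = -1
j=0: A[0]=4 ≤ 4 → i=0, swap A[0],A[0] (no change) → [4, 3, 4, 6, 3, 4, 6, 4, 6, 3, 4]
j=1: A[1]=3 ≤ 4 → i=1, swap A[1],A[1] (no change) → [4, 3, 4, 6, 3, 4, 6, 4, 6, 3, 4]
j=2: A[2]=4 ≤ 4 → i=2, swap A[2],A[2] (no change) → [4, 3, 4, 6, 3, 4, 6, 4, 6, 3, 4]
j=3: A[3]=6 > 4 → no swap
j=4: A[4]=3 ≤ 4 → i=3, swap A[3],A[4] → [4, 3, 4, 3, 6, 4, 6, 4, 6, 3, 4]
j=5: A[5]=4 ≤ 4 → i=4, swap A[4],A[5] → [4, 3, 4, 3, 4, 6, 6, 4, 6, 3, 4]
j=6: A[6]=6 > 4 → no swap
j=7: A[7]=4 ≤ 4 → i=5, swap A[5],A[7] → [4, 3, 4, 3, 4, 4, 6, 6, 6, 3, 4]
(after j=7) A = [4, 3, 4, 3, 4, 4, 6, 6, 6, 3, 4]

[4, 3, 4, 3, 4, 4, 6, 6, 6, 3, 4]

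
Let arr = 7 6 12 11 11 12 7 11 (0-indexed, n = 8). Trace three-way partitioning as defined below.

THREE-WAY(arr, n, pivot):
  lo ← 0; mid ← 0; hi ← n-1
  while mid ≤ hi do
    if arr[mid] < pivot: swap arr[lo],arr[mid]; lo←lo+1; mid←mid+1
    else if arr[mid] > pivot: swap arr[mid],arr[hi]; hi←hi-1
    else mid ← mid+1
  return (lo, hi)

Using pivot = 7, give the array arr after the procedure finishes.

lo=0 mid=0 hi=7
7=7: mid=1
6<7: swap(0,1), lo=1 mid=2 ⇒ 6 7 12 11 11 12 7 11
12>7: swap(2,7), hi=6 ⇒ 6 7 11 11 11 12 7 12
11>7: swap(2,6), hi=5 ⇒ 6 7 7 11 11 12 11 12
7=7: mid=3
11>7: swap(3,5), hi=4 ⇒ 6 7 7 12 11 11 11 12
12>7: swap(3,4), hi=3 ⇒ 6 7 7 11 12 11 11 12
11>7: swap(3,3), hi=2 ⇒ 6 7 7 11 12 11 11 12
done. lo=1 hi=2; arr=6 7 7 11 12 11 11 12

6 7 7 11 12 11 11 12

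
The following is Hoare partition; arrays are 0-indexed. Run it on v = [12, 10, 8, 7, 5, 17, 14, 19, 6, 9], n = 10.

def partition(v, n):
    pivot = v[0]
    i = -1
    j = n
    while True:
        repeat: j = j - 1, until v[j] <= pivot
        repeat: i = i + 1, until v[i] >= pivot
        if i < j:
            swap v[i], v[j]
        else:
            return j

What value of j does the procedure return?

pivot = v[0] = 12; i = -1, j = 10
j→9 (v[9]=9≤12), i→0 (v[0]=12≥12); i<j, swap → [9, 10, 8, 7, 5, 17, 14, 19, 6, 12]
j→8 (v[8]=6≤12), i→5 (v[5]=17≥12); i<j, swap → [9, 10, 8, 7, 5, 6, 14, 19, 17, 12]
j→5, i→6; i≥j, return j=5. v = [9, 10, 8, 7, 5, 6, 14, 19, 17, 12]

5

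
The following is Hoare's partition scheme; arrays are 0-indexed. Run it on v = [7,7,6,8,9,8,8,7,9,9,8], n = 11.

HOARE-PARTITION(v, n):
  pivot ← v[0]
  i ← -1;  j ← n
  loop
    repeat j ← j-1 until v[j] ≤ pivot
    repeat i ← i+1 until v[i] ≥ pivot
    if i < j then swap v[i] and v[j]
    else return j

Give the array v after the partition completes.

[7,6,7,8,9,8,8,7,9,9,8]

pivot=7
j stops at 7 (7), i stops at 0 (7); swap ⇒ [7,7,6,8,9,8,8,7,9,9,8]
j stops at 2 (6), i stops at 1 (7); swap ⇒ [7,6,7,8,9,8,8,7,9,9,8]
j stops at 1, i stops at 2; i≥j ⇒ return 1. v=[7,6,7,8,9,8,8,7,9,9,8]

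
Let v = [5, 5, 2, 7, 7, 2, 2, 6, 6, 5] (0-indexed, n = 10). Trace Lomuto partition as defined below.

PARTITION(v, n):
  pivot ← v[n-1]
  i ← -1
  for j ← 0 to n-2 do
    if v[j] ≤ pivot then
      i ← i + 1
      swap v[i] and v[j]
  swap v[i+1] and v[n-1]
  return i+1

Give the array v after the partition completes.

pivot = v[9] = 5; i = -1
j=0: v[0]=5 ≤ 5 → i=0, swap v[0],v[0] (no change) → [5, 5, 2, 7, 7, 2, 2, 6, 6, 5]
j=1: v[1]=5 ≤ 5 → i=1, swap v[1],v[1] (no change) → [5, 5, 2, 7, 7, 2, 2, 6, 6, 5]
j=2: v[2]=2 ≤ 5 → i=2, swap v[2],v[2] (no change) → [5, 5, 2, 7, 7, 2, 2, 6, 6, 5]
j=3: v[3]=7 > 5 → no swap
j=4: v[4]=7 > 5 → no swap
j=5: v[5]=2 ≤ 5 → i=3, swap v[3],v[5] → [5, 5, 2, 2, 7, 7, 2, 6, 6, 5]
j=6: v[6]=2 ≤ 5 → i=4, swap v[4],v[6] → [5, 5, 2, 2, 2, 7, 7, 6, 6, 5]
j=7: v[7]=6 > 5 → no swap
j=8: v[8]=6 > 5 → no swap
final swap v[5],v[9] → [5, 5, 2, 2, 2, 5, 7, 6, 6, 7]; return 5

[5, 5, 2, 2, 2, 5, 7, 6, 6, 7]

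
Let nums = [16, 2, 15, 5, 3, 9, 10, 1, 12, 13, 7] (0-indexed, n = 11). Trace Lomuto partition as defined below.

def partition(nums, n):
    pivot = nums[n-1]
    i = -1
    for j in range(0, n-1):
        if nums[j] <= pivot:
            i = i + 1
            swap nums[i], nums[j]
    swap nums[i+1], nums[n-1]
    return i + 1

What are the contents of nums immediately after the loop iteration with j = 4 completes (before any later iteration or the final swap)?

pivot = nums[10] = 7; i = -1
j=0: nums[0]=16 > 7 → no swap
j=1: nums[1]=2 ≤ 7 → i=0, swap nums[0],nums[1] → [2, 16, 15, 5, 3, 9, 10, 1, 12, 13, 7]
j=2: nums[2]=15 > 7 → no swap
j=3: nums[3]=5 ≤ 7 → i=1, swap nums[1],nums[3] → [2, 5, 15, 16, 3, 9, 10, 1, 12, 13, 7]
j=4: nums[4]=3 ≤ 7 → i=2, swap nums[2],nums[4] → [2, 5, 3, 16, 15, 9, 10, 1, 12, 13, 7]
(after j=4) nums = [2, 5, 3, 16, 15, 9, 10, 1, 12, 13, 7]

[2, 5, 3, 16, 15, 9, 10, 1, 12, 13, 7]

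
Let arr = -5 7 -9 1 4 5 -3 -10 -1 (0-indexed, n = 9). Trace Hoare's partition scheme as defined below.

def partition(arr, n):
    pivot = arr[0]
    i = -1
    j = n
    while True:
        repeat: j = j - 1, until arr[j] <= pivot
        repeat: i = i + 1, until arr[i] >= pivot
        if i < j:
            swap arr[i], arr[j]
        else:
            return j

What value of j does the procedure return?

pivot = arr[0] = -5; i = -1, j = 9
j→7 (arr[7]=-10≤-5), i→0 (arr[0]=-5≥-5); i<j, swap → -10 7 -9 1 4 5 -3 -5 -1
j→2 (arr[2]=-9≤-5), i→1 (arr[1]=7≥-5); i<j, swap → -10 -9 7 1 4 5 -3 -5 -1
j→1, i→2; i≥j, return j=1. arr = -10 -9 7 1 4 5 -3 -5 -1

1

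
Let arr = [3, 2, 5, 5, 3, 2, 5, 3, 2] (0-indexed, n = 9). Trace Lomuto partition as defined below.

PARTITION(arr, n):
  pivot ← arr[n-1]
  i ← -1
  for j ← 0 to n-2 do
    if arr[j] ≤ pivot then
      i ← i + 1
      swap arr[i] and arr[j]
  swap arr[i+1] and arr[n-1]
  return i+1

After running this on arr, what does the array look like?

pivot=2, i=-1
j=0: 3>2, skip
j=1: 2≤2, i=0, swap(0,1) ⇒ [2, 3, 5, 5, 3, 2, 5, 3, 2]
j=2: 5>2, skip
j=3: 5>2, skip
j=4: 3>2, skip
j=5: 2≤2, i=1, swap(1,5) ⇒ [2, 2, 5, 5, 3, 3, 5, 3, 2]
j=6: 5>2, skip
j=7: 3>2, skip
swap(2,8) ⇒ [2, 2, 2, 5, 3, 3, 5, 3, 5]; return 2

[2, 2, 2, 5, 3, 3, 5, 3, 5]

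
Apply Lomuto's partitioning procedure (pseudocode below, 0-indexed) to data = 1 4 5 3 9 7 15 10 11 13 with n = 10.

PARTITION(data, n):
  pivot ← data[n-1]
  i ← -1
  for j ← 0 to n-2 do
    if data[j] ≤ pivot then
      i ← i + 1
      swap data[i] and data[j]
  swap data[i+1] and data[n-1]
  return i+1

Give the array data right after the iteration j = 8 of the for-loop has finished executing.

1 4 5 3 9 7 10 11 15 13

pivot=13, i=-1
j=0: 1≤13, i=0, swap(0,0) ⇒ 1 4 5 3 9 7 15 10 11 13
j=1: 4≤13, i=1, swap(1,1) ⇒ 1 4 5 3 9 7 15 10 11 13
j=2: 5≤13, i=2, swap(2,2) ⇒ 1 4 5 3 9 7 15 10 11 13
j=3: 3≤13, i=3, swap(3,3) ⇒ 1 4 5 3 9 7 15 10 11 13
j=4: 9≤13, i=4, swap(4,4) ⇒ 1 4 5 3 9 7 15 10 11 13
j=5: 7≤13, i=5, swap(5,5) ⇒ 1 4 5 3 9 7 15 10 11 13
j=6: 15>13, skip
j=7: 10≤13, i=6, swap(6,7) ⇒ 1 4 5 3 9 7 10 15 11 13
j=8: 11≤13, i=7, swap(7,8) ⇒ 1 4 5 3 9 7 10 11 15 13
(after j=8) data = 1 4 5 3 9 7 10 11 15 13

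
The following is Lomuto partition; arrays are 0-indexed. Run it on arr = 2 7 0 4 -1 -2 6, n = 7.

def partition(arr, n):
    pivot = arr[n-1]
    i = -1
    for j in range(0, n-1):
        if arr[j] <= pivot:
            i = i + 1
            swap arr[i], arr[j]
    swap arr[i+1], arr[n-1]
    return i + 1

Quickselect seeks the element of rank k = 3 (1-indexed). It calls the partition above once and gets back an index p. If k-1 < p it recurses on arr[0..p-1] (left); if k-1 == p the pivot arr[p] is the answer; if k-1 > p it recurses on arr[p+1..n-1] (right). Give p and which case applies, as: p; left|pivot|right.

5; left

pivot = arr[6] = 6; i = -1
j=0: arr[0]=2 ≤ 6 → i=0, swap arr[0],arr[0] (no change) → 2 7 0 4 -1 -2 6
j=1: arr[1]=7 > 6 → no swap
j=2: arr[2]=0 ≤ 6 → i=1, swap arr[1],arr[2] → 2 0 7 4 -1 -2 6
j=3: arr[3]=4 ≤ 6 → i=2, swap arr[2],arr[3] → 2 0 4 7 -1 -2 6
j=4: arr[4]=-1 ≤ 6 → i=3, swap arr[3],arr[4] → 2 0 4 -1 7 -2 6
j=5: arr[5]=-2 ≤ 6 → i=4, swap arr[4],arr[5] → 2 0 4 -1 -2 7 6
final swap arr[5],arr[6] → 2 0 4 -1 -2 6 7; return 5
p = 5; k-1 = 2 < 5 ⇒ left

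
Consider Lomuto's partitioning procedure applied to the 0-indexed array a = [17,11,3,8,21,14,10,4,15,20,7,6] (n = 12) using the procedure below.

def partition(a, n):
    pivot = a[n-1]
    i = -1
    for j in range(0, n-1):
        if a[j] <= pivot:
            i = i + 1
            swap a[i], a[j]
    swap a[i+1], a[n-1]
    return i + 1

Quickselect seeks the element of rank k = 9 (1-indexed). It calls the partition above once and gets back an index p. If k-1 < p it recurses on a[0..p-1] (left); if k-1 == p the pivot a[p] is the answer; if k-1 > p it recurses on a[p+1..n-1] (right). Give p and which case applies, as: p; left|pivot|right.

pivot = a[11] = 6; i = -1
j=0: a[0]=17 > 6 → no swap
j=1: a[1]=11 > 6 → no swap
j=2: a[2]=3 ≤ 6 → i=0, swap a[0],a[2] → [3,11,17,8,21,14,10,4,15,20,7,6]
j=3: a[3]=8 > 6 → no swap
j=4: a[4]=21 > 6 → no swap
j=5: a[5]=14 > 6 → no swap
j=6: a[6]=10 > 6 → no swap
j=7: a[7]=4 ≤ 6 → i=1, swap a[1],a[7] → [3,4,17,8,21,14,10,11,15,20,7,6]
j=8: a[8]=15 > 6 → no swap
j=9: a[9]=20 > 6 → no swap
j=10: a[10]=7 > 6 → no swap
final swap a[2],a[11] → [3,4,6,8,21,14,10,11,15,20,7,17]; return 2
p = 2; k-1 = 8 > 2 ⇒ right

2; right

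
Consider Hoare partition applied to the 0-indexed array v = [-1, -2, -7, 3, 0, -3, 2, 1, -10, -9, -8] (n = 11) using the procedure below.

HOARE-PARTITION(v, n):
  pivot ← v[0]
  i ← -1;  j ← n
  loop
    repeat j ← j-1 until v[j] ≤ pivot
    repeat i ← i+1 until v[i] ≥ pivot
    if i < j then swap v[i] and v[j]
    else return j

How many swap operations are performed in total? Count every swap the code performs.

3

pivot = v[0] = -1; i = -1, j = 11
j→10 (v[10]=-8≤-1), i→0 (v[0]=-1≥-1); i<j, swap → [-8, -2, -7, 3, 0, -3, 2, 1, -10, -9, -1]
j→9 (v[9]=-9≤-1), i→3 (v[3]=3≥-1); i<j, swap → [-8, -2, -7, -9, 0, -3, 2, 1, -10, 3, -1]
j→8 (v[8]=-10≤-1), i→4 (v[4]=0≥-1); i<j, swap → [-8, -2, -7, -9, -10, -3, 2, 1, 0, 3, -1]
j→5, i→6; i≥j, return j=5. v = [-8, -2, -7, -9, -10, -3, 2, 1, 0, 3, -1]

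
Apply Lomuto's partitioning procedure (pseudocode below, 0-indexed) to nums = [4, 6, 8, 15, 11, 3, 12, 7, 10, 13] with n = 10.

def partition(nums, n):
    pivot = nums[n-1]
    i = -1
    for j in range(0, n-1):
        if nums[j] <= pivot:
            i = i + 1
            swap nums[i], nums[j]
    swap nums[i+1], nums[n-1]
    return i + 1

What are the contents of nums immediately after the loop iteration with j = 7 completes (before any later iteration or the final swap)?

pivot=13, i=-1
j=0: 4≤13, i=0, swap(0,0) ⇒ [4, 6, 8, 15, 11, 3, 12, 7, 10, 13]
j=1: 6≤13, i=1, swap(1,1) ⇒ [4, 6, 8, 15, 11, 3, 12, 7, 10, 13]
j=2: 8≤13, i=2, swap(2,2) ⇒ [4, 6, 8, 15, 11, 3, 12, 7, 10, 13]
j=3: 15>13, skip
j=4: 11≤13, i=3, swap(3,4) ⇒ [4, 6, 8, 11, 15, 3, 12, 7, 10, 13]
j=5: 3≤13, i=4, swap(4,5) ⇒ [4, 6, 8, 11, 3, 15, 12, 7, 10, 13]
j=6: 12≤13, i=5, swap(5,6) ⇒ [4, 6, 8, 11, 3, 12, 15, 7, 10, 13]
j=7: 7≤13, i=6, swap(6,7) ⇒ [4, 6, 8, 11, 3, 12, 7, 15, 10, 13]
(after j=7) nums = [4, 6, 8, 11, 3, 12, 7, 15, 10, 13]

[4, 6, 8, 11, 3, 12, 7, 15, 10, 13]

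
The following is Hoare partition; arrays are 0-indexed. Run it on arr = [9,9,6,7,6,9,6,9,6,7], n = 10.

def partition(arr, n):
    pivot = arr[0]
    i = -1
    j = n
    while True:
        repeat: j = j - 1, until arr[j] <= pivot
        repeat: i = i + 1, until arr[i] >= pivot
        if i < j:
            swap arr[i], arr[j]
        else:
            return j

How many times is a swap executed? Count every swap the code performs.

pivot=9
j stops at 9 (7), i stops at 0 (9); swap ⇒ [7,9,6,7,6,9,6,9,6,9]
j stops at 8 (6), i stops at 1 (9); swap ⇒ [7,6,6,7,6,9,6,9,9,9]
j stops at 7 (9), i stops at 5 (9); swap ⇒ [7,6,6,7,6,9,6,9,9,9]
j stops at 6, i stops at 7; i≥j ⇒ return 6. arr=[7,6,6,7,6,9,6,9,9,9]

3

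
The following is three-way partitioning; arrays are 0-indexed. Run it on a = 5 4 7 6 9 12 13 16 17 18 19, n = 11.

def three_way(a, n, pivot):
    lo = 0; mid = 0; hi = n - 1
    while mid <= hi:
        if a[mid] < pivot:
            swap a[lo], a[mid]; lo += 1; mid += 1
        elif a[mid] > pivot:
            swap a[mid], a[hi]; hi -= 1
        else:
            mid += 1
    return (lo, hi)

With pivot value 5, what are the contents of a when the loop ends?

lo=0 mid=0 hi=10
5=5: mid=1
4<5: swap(0,1), lo=1 mid=2 ⇒ 4 5 7 6 9 12 13 16 17 18 19
7>5: swap(2,10), hi=9 ⇒ 4 5 19 6 9 12 13 16 17 18 7
19>5: swap(2,9), hi=8 ⇒ 4 5 18 6 9 12 13 16 17 19 7
18>5: swap(2,8), hi=7 ⇒ 4 5 17 6 9 12 13 16 18 19 7
17>5: swap(2,7), hi=6 ⇒ 4 5 16 6 9 12 13 17 18 19 7
16>5: swap(2,6), hi=5 ⇒ 4 5 13 6 9 12 16 17 18 19 7
13>5: swap(2,5), hi=4 ⇒ 4 5 12 6 9 13 16 17 18 19 7
12>5: swap(2,4), hi=3 ⇒ 4 5 9 6 12 13 16 17 18 19 7
9>5: swap(2,3), hi=2 ⇒ 4 5 6 9 12 13 16 17 18 19 7
6>5: swap(2,2), hi=1 ⇒ 4 5 6 9 12 13 16 17 18 19 7
done. lo=1 hi=1; a=4 5 6 9 12 13 16 17 18 19 7

4 5 6 9 12 13 16 17 18 19 7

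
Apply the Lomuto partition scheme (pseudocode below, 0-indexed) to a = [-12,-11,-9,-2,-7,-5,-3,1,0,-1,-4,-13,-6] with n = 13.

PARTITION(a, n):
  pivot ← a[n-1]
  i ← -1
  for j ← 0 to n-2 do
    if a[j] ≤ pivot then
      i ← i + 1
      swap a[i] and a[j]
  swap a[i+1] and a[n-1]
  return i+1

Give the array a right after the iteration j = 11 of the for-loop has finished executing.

[-12,-11,-9,-7,-13,-5,-3,1,0,-1,-4,-2,-6]

pivot = a[12] = -6; i = -1
j=0: a[0]=-12 ≤ -6 → i=0, swap a[0],a[0] (no change) → [-12,-11,-9,-2,-7,-5,-3,1,0,-1,-4,-13,-6]
j=1: a[1]=-11 ≤ -6 → i=1, swap a[1],a[1] (no change) → [-12,-11,-9,-2,-7,-5,-3,1,0,-1,-4,-13,-6]
j=2: a[2]=-9 ≤ -6 → i=2, swap a[2],a[2] (no change) → [-12,-11,-9,-2,-7,-5,-3,1,0,-1,-4,-13,-6]
j=3: a[3]=-2 > -6 → no swap
j=4: a[4]=-7 ≤ -6 → i=3, swap a[3],a[4] → [-12,-11,-9,-7,-2,-5,-3,1,0,-1,-4,-13,-6]
j=5: a[5]=-5 > -6 → no swap
j=6: a[6]=-3 > -6 → no swap
j=7: a[7]=1 > -6 → no swap
j=8: a[8]=0 > -6 → no swap
j=9: a[9]=-1 > -6 → no swap
j=10: a[10]=-4 > -6 → no swap
j=11: a[11]=-13 ≤ -6 → i=4, swap a[4],a[11] → [-12,-11,-9,-7,-13,-5,-3,1,0,-1,-4,-2,-6]
(after j=11) a = [-12,-11,-9,-7,-13,-5,-3,1,0,-1,-4,-2,-6]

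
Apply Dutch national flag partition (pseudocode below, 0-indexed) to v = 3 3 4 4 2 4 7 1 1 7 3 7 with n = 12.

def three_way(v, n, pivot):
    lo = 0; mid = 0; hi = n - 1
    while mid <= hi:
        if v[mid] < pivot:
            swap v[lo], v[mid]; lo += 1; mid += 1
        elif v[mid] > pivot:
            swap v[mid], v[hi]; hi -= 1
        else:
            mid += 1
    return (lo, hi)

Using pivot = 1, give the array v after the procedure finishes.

pivot = 1; lo=0, mid=0, hi=11
v[mid]=3>1: swap v[0],v[11]; hi=10 → 7 3 4 4 2 4 7 1 1 7 3 3
v[mid]=7>1: swap v[0],v[10]; hi=9 → 3 3 4 4 2 4 7 1 1 7 7 3
v[mid]=3>1: swap v[0],v[9]; hi=8 → 7 3 4 4 2 4 7 1 1 3 7 3
v[mid]=7>1: swap v[0],v[8]; hi=7 → 1 3 4 4 2 4 7 1 7 3 7 3
v[mid]=1=1: mid=1
v[mid]=3>1: swap v[1],v[7]; hi=6 → 1 1 4 4 2 4 7 3 7 3 7 3
v[mid]=1=1: mid=2
v[mid]=4>1: swap v[2],v[6]; hi=5 → 1 1 7 4 2 4 4 3 7 3 7 3
v[mid]=7>1: swap v[2],v[5]; hi=4 → 1 1 4 4 2 7 4 3 7 3 7 3
v[mid]=4>1: swap v[2],v[4]; hi=3 → 1 1 2 4 4 7 4 3 7 3 7 3
v[mid]=2>1: swap v[2],v[3]; hi=2 → 1 1 4 2 4 7 4 3 7 3 7 3
v[mid]=4>1: swap v[2],v[2]; hi=1 → 1 1 4 2 4 7 4 3 7 3 7 3
end: lo=0, hi=1; v = 1 1 4 2 4 7 4 3 7 3 7 3

1 1 4 2 4 7 4 3 7 3 7 3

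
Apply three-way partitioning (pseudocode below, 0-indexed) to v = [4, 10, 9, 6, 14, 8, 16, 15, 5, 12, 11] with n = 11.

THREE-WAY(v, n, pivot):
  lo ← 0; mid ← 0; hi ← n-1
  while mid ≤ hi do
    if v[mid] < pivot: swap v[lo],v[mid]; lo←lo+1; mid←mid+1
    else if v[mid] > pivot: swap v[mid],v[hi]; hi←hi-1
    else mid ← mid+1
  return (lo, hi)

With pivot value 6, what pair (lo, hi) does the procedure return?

(2, 2)

pivot = 6; lo=0, mid=0, hi=10
v[mid]=4<6: swap v[0],v[0]; lo=1,mid=1 → [4, 10, 9, 6, 14, 8, 16, 15, 5, 12, 11]
v[mid]=10>6: swap v[1],v[10]; hi=9 → [4, 11, 9, 6, 14, 8, 16, 15, 5, 12, 10]
v[mid]=11>6: swap v[1],v[9]; hi=8 → [4, 12, 9, 6, 14, 8, 16, 15, 5, 11, 10]
v[mid]=12>6: swap v[1],v[8]; hi=7 → [4, 5, 9, 6, 14, 8, 16, 15, 12, 11, 10]
v[mid]=5<6: swap v[1],v[1]; lo=2,mid=2 → [4, 5, 9, 6, 14, 8, 16, 15, 12, 11, 10]
v[mid]=9>6: swap v[2],v[7]; hi=6 → [4, 5, 15, 6, 14, 8, 16, 9, 12, 11, 10]
v[mid]=15>6: swap v[2],v[6]; hi=5 → [4, 5, 16, 6, 14, 8, 15, 9, 12, 11, 10]
v[mid]=16>6: swap v[2],v[5]; hi=4 → [4, 5, 8, 6, 14, 16, 15, 9, 12, 11, 10]
v[mid]=8>6: swap v[2],v[4]; hi=3 → [4, 5, 14, 6, 8, 16, 15, 9, 12, 11, 10]
v[mid]=14>6: swap v[2],v[3]; hi=2 → [4, 5, 6, 14, 8, 16, 15, 9, 12, 11, 10]
v[mid]=6=6: mid=3
end: lo=2, hi=2; v = [4, 5, 6, 14, 8, 16, 15, 9, 12, 11, 10]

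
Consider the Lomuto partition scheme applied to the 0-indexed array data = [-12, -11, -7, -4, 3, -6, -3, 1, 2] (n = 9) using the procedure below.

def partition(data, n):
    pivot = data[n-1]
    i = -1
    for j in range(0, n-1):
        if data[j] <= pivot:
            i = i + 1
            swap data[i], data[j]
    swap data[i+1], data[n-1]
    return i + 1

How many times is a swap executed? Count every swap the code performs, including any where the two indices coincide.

8

pivot = data[8] = 2; i = -1
j=0: data[0]=-12 ≤ 2 → i=0, swap data[0],data[0] (no change) → [-12, -11, -7, -4, 3, -6, -3, 1, 2]
j=1: data[1]=-11 ≤ 2 → i=1, swap data[1],data[1] (no change) → [-12, -11, -7, -4, 3, -6, -3, 1, 2]
j=2: data[2]=-7 ≤ 2 → i=2, swap data[2],data[2] (no change) → [-12, -11, -7, -4, 3, -6, -3, 1, 2]
j=3: data[3]=-4 ≤ 2 → i=3, swap data[3],data[3] (no change) → [-12, -11, -7, -4, 3, -6, -3, 1, 2]
j=4: data[4]=3 > 2 → no swap
j=5: data[5]=-6 ≤ 2 → i=4, swap data[4],data[5] → [-12, -11, -7, -4, -6, 3, -3, 1, 2]
j=6: data[6]=-3 ≤ 2 → i=5, swap data[5],data[6] → [-12, -11, -7, -4, -6, -3, 3, 1, 2]
j=7: data[7]=1 ≤ 2 → i=6, swap data[6],data[7] → [-12, -11, -7, -4, -6, -3, 1, 3, 2]
final swap data[7],data[8] → [-12, -11, -7, -4, -6, -3, 1, 2, 3]; return 7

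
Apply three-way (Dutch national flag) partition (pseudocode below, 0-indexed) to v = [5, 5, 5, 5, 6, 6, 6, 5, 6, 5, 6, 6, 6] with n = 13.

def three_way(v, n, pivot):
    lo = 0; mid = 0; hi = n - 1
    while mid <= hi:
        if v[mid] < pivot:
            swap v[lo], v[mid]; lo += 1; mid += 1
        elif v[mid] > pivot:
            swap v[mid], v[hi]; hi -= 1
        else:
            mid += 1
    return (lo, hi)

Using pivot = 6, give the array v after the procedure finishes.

pivot = 6; lo=0, mid=0, hi=12
v[mid]=5<6: swap v[0],v[0]; lo=1,mid=1 → [5, 5, 5, 5, 6, 6, 6, 5, 6, 5, 6, 6, 6]
v[mid]=5<6: swap v[1],v[1]; lo=2,mid=2 → [5, 5, 5, 5, 6, 6, 6, 5, 6, 5, 6, 6, 6]
v[mid]=5<6: swap v[2],v[2]; lo=3,mid=3 → [5, 5, 5, 5, 6, 6, 6, 5, 6, 5, 6, 6, 6]
v[mid]=5<6: swap v[3],v[3]; lo=4,mid=4 → [5, 5, 5, 5, 6, 6, 6, 5, 6, 5, 6, 6, 6]
v[mid]=6=6: mid=5
v[mid]=6=6: mid=6
v[mid]=6=6: mid=7
v[mid]=5<6: swap v[4],v[7]; lo=5,mid=8 → [5, 5, 5, 5, 5, 6, 6, 6, 6, 5, 6, 6, 6]
v[mid]=6=6: mid=9
v[mid]=5<6: swap v[5],v[9]; lo=6,mid=10 → [5, 5, 5, 5, 5, 5, 6, 6, 6, 6, 6, 6, 6]
v[mid]=6=6: mid=11
v[mid]=6=6: mid=12
v[mid]=6=6: mid=13
end: lo=6, hi=12; v = [5, 5, 5, 5, 5, 5, 6, 6, 6, 6, 6, 6, 6]

[5, 5, 5, 5, 5, 5, 6, 6, 6, 6, 6, 6, 6]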